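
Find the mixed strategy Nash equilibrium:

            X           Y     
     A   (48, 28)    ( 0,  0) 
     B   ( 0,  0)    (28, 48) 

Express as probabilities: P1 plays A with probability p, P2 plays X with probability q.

p = 0.6316, q = 0.3684

Work:
Find probabilities that make opponent indifferent:
P2 chooses q to make P1 indifferent between A and B
P1 chooses p to make P2 indifferent between X and Y
Mixed NE: P1 plays (A: 0.6316, B: 0.3684), P2 plays (X: 0.3684, Y: 0.6316)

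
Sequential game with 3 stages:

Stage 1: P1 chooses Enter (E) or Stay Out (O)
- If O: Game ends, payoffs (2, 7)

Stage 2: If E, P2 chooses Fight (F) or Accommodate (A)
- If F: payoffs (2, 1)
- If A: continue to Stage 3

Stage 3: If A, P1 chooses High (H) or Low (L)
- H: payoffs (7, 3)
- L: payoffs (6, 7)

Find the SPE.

SPE: (E, A, H); Outcome (7, 3)

Work:
Stage 3: P1 chooses H (7 vs 6)
Stage 2: P2: F->1, A->3 (anticipating H). Choose A
Stage 1: P1: O->2, E->7 (anticipating A, H). Choose E
SPE path: E -> A -> H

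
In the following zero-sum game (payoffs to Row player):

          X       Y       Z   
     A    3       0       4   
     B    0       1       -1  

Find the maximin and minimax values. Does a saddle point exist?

Maximin = 0, Minimax = 1, Saddle: False

Work:
Row minimums: [0, -1] → maximin = 0
Column maximums: [3, 1, 4] → minimax = 1
No saddle point (maximin ≠ minimax). Mixed strategy needed.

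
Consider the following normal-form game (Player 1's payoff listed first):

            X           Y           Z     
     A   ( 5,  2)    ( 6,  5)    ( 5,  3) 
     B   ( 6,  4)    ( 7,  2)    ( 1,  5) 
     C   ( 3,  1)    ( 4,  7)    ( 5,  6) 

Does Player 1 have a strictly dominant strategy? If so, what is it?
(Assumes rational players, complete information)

No strictly dominant strategy exists for Player 1

Work:
A strategy strictly dominates another if it gives a strictly higher payoff against every opponent action. Compare each pair of P1's strategies column-by-column:
  A vs B: [5 vs 6, 6 vs 7, 5 vs 1] → A does not strictly dominate B (column X: 5 ≤ 6)
  A vs C: [5 vs 3, 6 vs 4, 5 vs 5] → A does not strictly dominate C (column Z: 5 ≤ 5)
  B vs A: [6 vs 5, 7 vs 6, 1 vs 5] → B does not strictly dominate A (column Z: 1 ≤ 5)
  B vs C: [6 vs 3, 7 vs 4, 1 vs 5] → B does not strictly dominate C (column Z: 1 ≤ 5)
  C vs A: [3 vs 5, 4 vs 6, 5 vs 5] → C does not strictly dominate A (column X: 3 ≤ 5)
  C vs B: [3 vs 6, 4 vs 7, 5 vs 1] → C does not strictly dominate B (column X: 3 ≤ 6)
No single strategy strictly dominates all others → no strictly dominant strategy.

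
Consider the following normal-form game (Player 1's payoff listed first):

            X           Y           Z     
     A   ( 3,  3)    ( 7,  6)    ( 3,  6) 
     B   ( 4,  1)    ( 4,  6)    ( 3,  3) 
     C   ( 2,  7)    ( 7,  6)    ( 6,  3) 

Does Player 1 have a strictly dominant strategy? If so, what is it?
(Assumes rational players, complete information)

No strictly dominant strategy exists for Player 1

Work:
A strategy strictly dominates another if it gives a strictly higher payoff against every opponent action. Compare each pair of P1's strategies column-by-column:
  A vs B: [3 vs 4, 7 vs 4, 3 vs 3] → A does not strictly dominate B (column X: 3 ≤ 4)
  A vs C: [3 vs 2, 7 vs 7, 3 vs 6] → A does not strictly dominate C (column Y: 7 ≤ 7)
  B vs A: [4 vs 3, 4 vs 7, 3 vs 3] → B does not strictly dominate A (column Y: 4 ≤ 7)
  B vs C: [4 vs 2, 4 vs 7, 3 vs 6] → B does not strictly dominate C (column Y: 4 ≤ 7)
  C vs A: [2 vs 3, 7 vs 7, 6 vs 3] → C does not strictly dominate A (column X: 2 ≤ 3)
  C vs B: [2 vs 4, 7 vs 4, 6 vs 3] → C does not strictly dominate B (column X: 2 ≤ 4)
No single strategy strictly dominates all others → no strictly dominant strategy.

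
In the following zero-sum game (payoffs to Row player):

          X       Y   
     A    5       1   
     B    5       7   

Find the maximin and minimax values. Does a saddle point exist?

Maximin = 5, Minimax = 5, Saddle: True

Work:
Row minimums: [1, 5] → maximin = 5
Column maximums: [5, 7] → minimax = 5
Saddle point exists! Game value = 5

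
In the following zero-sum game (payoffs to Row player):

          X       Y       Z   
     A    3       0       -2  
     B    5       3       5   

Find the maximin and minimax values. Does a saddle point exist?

Maximin = 3, Minimax = 3, Saddle: True

Work:
Row minimums: [-2, 3] → maximin = 3
Column maximums: [5, 3, 5] → minimax = 3
Saddle point exists! Game value = 3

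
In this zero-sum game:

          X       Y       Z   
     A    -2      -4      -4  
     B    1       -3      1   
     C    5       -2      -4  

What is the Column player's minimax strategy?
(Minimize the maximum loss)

Column should play Y, value = -2

Work:
Column player minimizes Row's maximum payoff:
Column X: max payoff to Row = 5
Column Y: max payoff to Row = -2
Column Z: max payoff to Row = 1
Minimum is -2, achieved by column Y.
Minimax strategy: Y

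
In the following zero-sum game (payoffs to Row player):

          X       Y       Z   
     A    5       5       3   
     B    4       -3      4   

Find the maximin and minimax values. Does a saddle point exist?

Maximin = 3, Minimax = 4, Saddle: False

Work:
Row minimums: [3, -3] → maximin = 3
Column maximums: [5, 5, 4] → minimax = 4
No saddle point (maximin ≠ minimax). Mixed strategy needed.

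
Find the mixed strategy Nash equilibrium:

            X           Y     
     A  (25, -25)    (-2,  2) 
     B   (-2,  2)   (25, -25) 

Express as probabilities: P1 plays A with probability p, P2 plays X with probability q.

p = 0.5, q = 0.5

Work:
Find probabilities that make opponent indifferent:
P2 chooses q to make P1 indifferent between A and B
P1 chooses p to make P2 indifferent between X and Y
Mixed NE: P1 plays (A: 0.5, B: 0.5), P2 plays (X: 0.5, Y: 0.5)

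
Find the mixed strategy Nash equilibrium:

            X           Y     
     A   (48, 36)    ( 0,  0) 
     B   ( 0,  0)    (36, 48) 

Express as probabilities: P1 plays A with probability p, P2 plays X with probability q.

p = 0.5714, q = 0.4286

Work:
Find probabilities that make opponent indifferent:
P2 chooses q to make P1 indifferent between A and B
P1 chooses p to make P2 indifferent between X and Y
Mixed NE: P1 plays (A: 0.5714, B: 0.4286), P2 plays (X: 0.4286, Y: 0.5714)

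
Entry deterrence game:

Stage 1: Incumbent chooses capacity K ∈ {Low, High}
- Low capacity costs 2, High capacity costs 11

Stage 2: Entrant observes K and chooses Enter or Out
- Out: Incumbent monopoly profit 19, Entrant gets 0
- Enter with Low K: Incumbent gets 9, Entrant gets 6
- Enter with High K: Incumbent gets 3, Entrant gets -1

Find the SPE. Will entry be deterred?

SPE: (High, Enter|Low, Out|High); Entry deterred. Incumbent net profit = 8

Work:
After Low K: Entrant enters (6 > 0)
After High K: Entrant stays out (-1 < 0)
Incumbent: Low → 9−2=7, High → 19−11=8
Incumbent chooses High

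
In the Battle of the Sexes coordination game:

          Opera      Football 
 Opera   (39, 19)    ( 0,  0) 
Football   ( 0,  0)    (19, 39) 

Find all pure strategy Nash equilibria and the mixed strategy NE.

Pure NE: (Opera, Opera) and (Football, Football); Mixed NE: p = 0.6724, q = 0.3276

Work:
Check pure NE:
(Opera, Opera): (39, 19) - no unilateral deviation beneficial
(Football, Football): (19, 39) - no unilateral deviation beneficial
Mixed NE: P1 plays Opera with p = 0.6724, P2 plays Opera with q = 0.3276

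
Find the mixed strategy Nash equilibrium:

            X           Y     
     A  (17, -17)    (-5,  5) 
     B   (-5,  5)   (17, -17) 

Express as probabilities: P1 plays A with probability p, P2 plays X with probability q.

p = 0.5, q = 0.5

Work:
Find probabilities that make opponent indifferent:
P2 chooses q to make P1 indifferent between A and B
P1 chooses p to make P2 indifferent between X and Y
Mixed NE: P1 plays (A: 0.5, B: 0.5), P2 plays (X: 0.5, Y: 0.5)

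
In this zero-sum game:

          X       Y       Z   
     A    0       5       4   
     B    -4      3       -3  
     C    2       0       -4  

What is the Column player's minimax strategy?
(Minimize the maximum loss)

Column should play X, value = 2

Work:
Column player minimizes Row's maximum payoff:
Column X: max payoff to Row = 2
Column Y: max payoff to Row = 5
Column Z: max payoff to Row = 4
Minimum is 2, achieved by column X.
Minimax strategy: X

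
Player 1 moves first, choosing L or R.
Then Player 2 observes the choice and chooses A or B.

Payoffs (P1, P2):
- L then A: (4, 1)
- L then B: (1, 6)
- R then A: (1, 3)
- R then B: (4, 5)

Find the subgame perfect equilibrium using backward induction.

P1 plays R, P2 plays B after L and B after R; Payoff (4, 5)

Work:
Backward induction:
After L: P2 chooses B → P1 gets 1
After R: P2 chooses B → P1 gets 4
P1 chooses R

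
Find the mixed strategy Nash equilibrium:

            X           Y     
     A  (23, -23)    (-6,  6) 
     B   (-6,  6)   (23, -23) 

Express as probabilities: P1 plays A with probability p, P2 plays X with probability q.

p = 0.5, q = 0.5

Work:
Find probabilities that make opponent indifferent:
P2 chooses q to make P1 indifferent between A and B
P1 chooses p to make P2 indifferent between X and Y
Mixed NE: P1 plays (A: 0.5, B: 0.5), P2 plays (X: 0.5, Y: 0.5)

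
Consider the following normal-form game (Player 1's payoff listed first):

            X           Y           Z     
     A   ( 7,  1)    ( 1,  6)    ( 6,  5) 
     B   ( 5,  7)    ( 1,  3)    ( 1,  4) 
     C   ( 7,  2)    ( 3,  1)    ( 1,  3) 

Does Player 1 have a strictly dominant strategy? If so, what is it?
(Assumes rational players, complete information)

No strictly dominant strategy exists for Player 1

Work:
A strategy strictly dominates another if it gives a strictly higher payoff against every opponent action. Compare each pair of P1's strategies column-by-column:
  A vs B: [7 vs 5, 1 vs 1, 6 vs 1] → A does not strictly dominate B (column Y: 1 ≤ 1)
  A vs C: [7 vs 7, 1 vs 3, 6 vs 1] → A does not strictly dominate C (column X: 7 ≤ 7)
  B vs A: [5 vs 7, 1 vs 1, 1 vs 6] → B does not strictly dominate A (column X: 5 ≤ 7)
  B vs C: [5 vs 7, 1 vs 3, 1 vs 1] → B does not strictly dominate C (column X: 5 ≤ 7)
  C vs A: [7 vs 7, 3 vs 1, 1 vs 6] → C does not strictly dominate A (column X: 7 ≤ 7)
  C vs B: [7 vs 5, 3 vs 1, 1 vs 1] → C does not strictly dominate B (column Z: 1 ≤ 1)
No single strategy strictly dominates all others → no strictly dominant strategy.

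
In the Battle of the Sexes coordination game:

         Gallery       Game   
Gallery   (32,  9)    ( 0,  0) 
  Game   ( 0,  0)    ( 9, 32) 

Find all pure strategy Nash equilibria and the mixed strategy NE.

Pure NE: (Gallery, Gallery) and (Game, Game); Mixed NE: p = 0.7805, q = 0.2195

Work:
Check pure NE:
(Gallery, Gallery): (32, 9) - no unilateral deviation beneficial
(Game, Game): (9, 32) - no unilateral deviation beneficial
Mixed NE: P1 plays Gallery with p = 0.7805, P2 plays Gallery with q = 0.2195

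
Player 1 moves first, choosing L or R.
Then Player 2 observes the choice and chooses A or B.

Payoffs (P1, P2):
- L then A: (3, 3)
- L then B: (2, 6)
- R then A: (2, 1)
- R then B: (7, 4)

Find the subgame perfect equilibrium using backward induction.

P1 plays R, P2 plays B after L and B after R; Payoff (7, 4)

Work:
Backward induction:
After L: P2 chooses B → P1 gets 2
After R: P2 chooses B → P1 gets 7
P1 chooses R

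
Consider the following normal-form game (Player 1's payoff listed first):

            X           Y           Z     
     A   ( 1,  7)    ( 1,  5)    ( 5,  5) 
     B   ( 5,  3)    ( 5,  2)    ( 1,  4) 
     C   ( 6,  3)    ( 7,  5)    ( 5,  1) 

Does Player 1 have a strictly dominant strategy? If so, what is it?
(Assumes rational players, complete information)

No strictly dominant strategy exists for Player 1

Work:
A strategy strictly dominates another if it gives a strictly higher payoff against every opponent action. Compare each pair of P1's strategies column-by-column:
  A vs B: [1 vs 5, 1 vs 5, 5 vs 1] → A does not strictly dominate B (column X: 1 ≤ 5)
  A vs C: [1 vs 6, 1 vs 7, 5 vs 5] → A does not strictly dominate C (column X: 1 ≤ 6)
  B vs A: [5 vs 1, 5 vs 1, 1 vs 5] → B does not strictly dominate A (column Z: 1 ≤ 5)
  B vs C: [5 vs 6, 5 vs 7, 1 vs 5] → B does not strictly dominate C (column X: 5 ≤ 6)
  C vs A: [6 vs 1, 7 vs 1, 5 vs 5] → C does not strictly dominate A (column Z: 5 ≤ 5)
  C vs B: [6 vs 5, 7 vs 5, 5 vs 1] → C strictly dominates B
No single strategy strictly dominates all others → no strictly dominant strategy.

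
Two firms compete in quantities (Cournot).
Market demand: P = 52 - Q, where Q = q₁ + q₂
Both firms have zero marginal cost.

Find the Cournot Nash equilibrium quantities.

q₁* = q₂* = 17.33; P* = 17.33

Work:
Profit: π_i = P·q_i = (a - q_i - q_j)·q_i
FOC: ∂π_i/∂q_i = a - 2q_i - q_j = 0
Reaction function: q_i = (52 - q_j)/2
Symmetry: q* = 52/3 = 17.33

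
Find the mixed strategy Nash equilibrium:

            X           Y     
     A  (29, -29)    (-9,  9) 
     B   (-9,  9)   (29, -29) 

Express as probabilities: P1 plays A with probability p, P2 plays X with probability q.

p = 0.5, q = 0.5

Work:
Find probabilities that make opponent indifferent:
P2 chooses q to make P1 indifferent between A and B
P1 chooses p to make P2 indifferent between X and Y
Mixed NE: P1 plays (A: 0.5, B: 0.5), P2 plays (X: 0.5, Y: 0.5)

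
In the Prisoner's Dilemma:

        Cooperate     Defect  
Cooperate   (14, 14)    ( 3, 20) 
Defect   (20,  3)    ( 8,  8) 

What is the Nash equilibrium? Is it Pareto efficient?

(Defect, Defect) is NE; not Pareto efficient

Work:
Defect dominates Cooperate for both players:
If P2 cooperates: Defect (20) > Cooperate (14)
If P2 defects: Defect (8) > Cooperate (3)
NE: (Defect, Defect) with payoff (8, 8)
But (Cooperate, Cooperate) = (14, 14) Pareto dominates (8, 8)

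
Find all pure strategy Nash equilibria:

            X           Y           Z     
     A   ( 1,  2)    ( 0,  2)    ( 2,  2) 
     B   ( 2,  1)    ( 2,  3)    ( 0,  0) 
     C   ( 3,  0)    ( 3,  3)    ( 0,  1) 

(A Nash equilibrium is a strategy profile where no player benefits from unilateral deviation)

Nash equilibrium: (A, Z), (C, Y)

Work:
Best responses:
  P1 vs X: payoffs [1, 2, 3] → best response C (payoff 3)
  P1 vs Y: payoffs [0, 2, 3] → best response C (payoff 3)
  P1 vs Z: payoffs [2, 0, 0] → best response A (payoff 2)
  P2 vs A: payoffs [2, 2, 2] → best response X/Y/Z (payoff 2)
  P2 vs B: payoffs [1, 3, 0] → best response Y (payoff 3)
  P2 vs C: payoffs [0, 3, 1] → best response Y (payoff 3)
Mutual best responses: (A,Z), (C,Y) → Nash equilibria.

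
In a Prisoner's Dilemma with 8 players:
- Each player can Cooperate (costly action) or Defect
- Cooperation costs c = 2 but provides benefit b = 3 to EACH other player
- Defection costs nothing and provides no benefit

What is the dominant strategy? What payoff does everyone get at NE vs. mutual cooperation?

Dominant: Defect; NE payoff = 0; Coop payoff = 19

Work:
Defect dominates (saves cost c = 2, benefit to others is external)
NE: All defect → everyone gets 0
If all cooperate: each receives (7)×3 - 2 = 19
Social dilemma: 19 > 0 but NE gives 0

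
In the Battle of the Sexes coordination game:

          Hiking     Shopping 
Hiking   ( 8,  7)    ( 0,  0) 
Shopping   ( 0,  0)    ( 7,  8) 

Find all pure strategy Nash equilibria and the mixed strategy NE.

Pure NE: (Hiking, Hiking) and (Shopping, Shopping); Mixed NE: p = 0.5333, q = 0.4667

Work:
Check pure NE:
(Hiking, Hiking): (8, 7) - no unilateral deviation beneficial
(Shopping, Shopping): (7, 8) - no unilateral deviation beneficial
Mixed NE: P1 plays Hiking with p = 0.5333, P2 plays Hiking with q = 0.4667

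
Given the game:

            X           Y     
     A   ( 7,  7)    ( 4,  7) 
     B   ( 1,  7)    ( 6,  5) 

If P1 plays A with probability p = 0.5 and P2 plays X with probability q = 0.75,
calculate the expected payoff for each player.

E[P1] = 4.25, E[P2] = 6.75

Work:
E[P1] = p·q·π₁(A,X) + p·(1-q)·π₁(A,Y) + (1-p)·q·π₁(B,X) + (1-p)·(1-q)·π₁(B,Y)
= 0.5·0.75·7 + 0.5·0.25·4 + 0.5·0.75·1 + 0.5·0.25·6
= 4.25

E[P2] = 6.75 (similar calculation)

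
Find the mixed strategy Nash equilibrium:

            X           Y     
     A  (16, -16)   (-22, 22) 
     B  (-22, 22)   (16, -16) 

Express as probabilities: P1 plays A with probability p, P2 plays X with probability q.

p = 0.5, q = 0.5

Work:
Find probabilities that make opponent indifferent:
P2 chooses q to make P1 indifferent between A and B
P1 chooses p to make P2 indifferent between X and Y
Mixed NE: P1 plays (A: 0.5, B: 0.5), P2 plays (X: 0.5, Y: 0.5)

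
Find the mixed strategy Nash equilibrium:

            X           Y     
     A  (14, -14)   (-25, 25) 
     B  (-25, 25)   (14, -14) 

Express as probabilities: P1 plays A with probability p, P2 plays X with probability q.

p = 0.5, q = 0.5

Work:
Find probabilities that make opponent indifferent:
P2 chooses q to make P1 indifferent between A and B
P1 chooses p to make P2 indifferent between X and Y
Mixed NE: P1 plays (A: 0.5, B: 0.5), P2 plays (X: 0.5, Y: 0.5)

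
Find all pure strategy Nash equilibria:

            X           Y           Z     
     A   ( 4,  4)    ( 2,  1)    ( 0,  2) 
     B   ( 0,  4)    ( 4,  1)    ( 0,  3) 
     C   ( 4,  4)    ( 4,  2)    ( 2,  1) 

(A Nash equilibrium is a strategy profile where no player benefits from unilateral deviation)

Nash equilibrium: (A, X), (C, X)

Work:
Best responses:
  P1 vs X: payoffs [4, 0, 4] → best response A/C (payoff 4)
  P1 vs Y: payoffs [2, 4, 4] → best response B/C (payoff 4)
  P1 vs Z: payoffs [0, 0, 2] → best response C (payoff 2)
  P2 vs A: payoffs [4, 1, 2] → best response X (payoff 4)
  P2 vs B: payoffs [4, 1, 3] → best response X (payoff 4)
  P2 vs C: payoffs [4, 2, 1] → best response X (payoff 4)
Mutual best responses: (A,X), (C,X) → Nash equilibria.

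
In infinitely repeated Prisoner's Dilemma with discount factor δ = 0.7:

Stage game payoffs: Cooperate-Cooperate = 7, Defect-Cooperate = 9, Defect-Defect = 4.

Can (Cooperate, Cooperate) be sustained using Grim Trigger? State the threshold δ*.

δ* = 0.4; since δ = 0.7 ≥ 0.4, cooperation can be sustained

Work:
For Grim Trigger:
Cooperate forever: 7/(1-δ)
Defect then punished: 9 + 4·δ/(1-δ)
Need: 7/(1-δ) ≥ 9 + 4·δ/(1-δ)
Solving: δ ≥ (T-R)/(T-P) = (9-7)/(9-4) = 0.4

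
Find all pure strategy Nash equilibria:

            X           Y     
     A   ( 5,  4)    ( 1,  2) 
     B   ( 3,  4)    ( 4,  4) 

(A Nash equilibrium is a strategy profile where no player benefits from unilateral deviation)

Nash equilibrium: (A, X), (B, Y)

Work:
Best responses:
  P1 vs X: payoffs [5, 3] → best response A (payoff 5)
  P1 vs Y: payoffs [1, 4] → best response B (payoff 4)
  P2 vs A: payoffs [4, 2] → best response X (payoff 4)
  P2 vs B: payoffs [4, 4] → best response X/Y (payoff 4)
Mutual best responses: (A,X), (B,Y) → Nash equilibria.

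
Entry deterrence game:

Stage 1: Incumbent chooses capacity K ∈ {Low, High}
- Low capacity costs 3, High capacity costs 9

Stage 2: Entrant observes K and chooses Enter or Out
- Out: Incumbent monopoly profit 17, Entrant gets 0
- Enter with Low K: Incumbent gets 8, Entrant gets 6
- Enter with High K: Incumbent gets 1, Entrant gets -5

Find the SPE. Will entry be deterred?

SPE: (High, Enter|Low, Out|High); Entry deterred. Incumbent net profit = 8

Work:
After Low K: Entrant enters (6 > 0)
After High K: Entrant stays out (-5 < 0)
Incumbent: Low → 8−3=5, High → 17−9=8
Incumbent chooses High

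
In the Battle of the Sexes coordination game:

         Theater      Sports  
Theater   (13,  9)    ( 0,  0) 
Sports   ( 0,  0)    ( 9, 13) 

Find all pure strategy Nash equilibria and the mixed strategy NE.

Pure NE: (Theater, Theater) and (Sports, Sports); Mixed NE: p = 0.5909, q = 0.4091

Work:
Check pure NE:
(Theater, Theater): (13, 9) - no unilateral deviation beneficial
(Sports, Sports): (9, 13) - no unilateral deviation beneficial
Mixed NE: P1 plays Theater with p = 0.5909, P2 plays Theater with q = 0.4091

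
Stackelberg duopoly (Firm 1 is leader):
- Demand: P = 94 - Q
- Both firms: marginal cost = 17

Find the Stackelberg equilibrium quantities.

q₁* (leader) = 38.5, q₂* (follower) = 19.25

Work:
Follower's reaction: q₂ = (a - c - q₁)/2
Leader substitutes: π₁ = q₁·(a - q₁ - (a-c-q₁)/2 - c)
FOC: q₁* = (94 - 17)/2 = 38.50
Then: q₂* = (94 - 17 - 38.5)/2 = 19.25
Leader has first-mover advantage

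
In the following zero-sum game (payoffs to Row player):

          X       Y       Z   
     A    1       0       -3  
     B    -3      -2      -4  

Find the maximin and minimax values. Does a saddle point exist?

Maximin = -3, Minimax = -3, Saddle: True

Work:
Row minimums: [-3, -4] → maximin = -3
Column maximums: [1, 0, -3] → minimax = -3
Saddle point exists! Game value = -3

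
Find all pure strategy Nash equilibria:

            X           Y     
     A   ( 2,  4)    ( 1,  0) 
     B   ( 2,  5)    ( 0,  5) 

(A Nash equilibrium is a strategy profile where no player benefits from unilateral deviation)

Nash equilibrium: (A, X), (B, X)

Work:
Best responses:
  P1 vs X: payoffs [2, 2] → best response A/B (payoff 2)
  P1 vs Y: payoffs [1, 0] → best response A (payoff 1)
  P2 vs A: payoffs [4, 0] → best response X (payoff 4)
  P2 vs B: payoffs [5, 5] → best response X/Y (payoff 5)
Mutual best responses: (A,X), (B,X) → Nash equilibria.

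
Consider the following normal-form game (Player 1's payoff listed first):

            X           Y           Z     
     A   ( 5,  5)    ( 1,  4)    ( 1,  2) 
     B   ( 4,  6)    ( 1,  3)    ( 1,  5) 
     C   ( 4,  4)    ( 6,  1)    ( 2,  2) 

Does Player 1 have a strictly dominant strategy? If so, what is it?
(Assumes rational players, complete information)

No strictly dominant strategy exists for Player 1

Work:
A strategy strictly dominates another if it gives a strictly higher payoff against every opponent action. Compare each pair of P1's strategies column-by-column:
  A vs B: [5 vs 4, 1 vs 1, 1 vs 1] → A does not strictly dominate B (column Y: 1 ≤ 1)
  A vs C: [5 vs 4, 1 vs 6, 1 vs 2] → A does not strictly dominate C (column Y: 1 ≤ 6)
  B vs A: [4 vs 5, 1 vs 1, 1 vs 1] → B does not strictly dominate A (column X: 4 ≤ 5)
  B vs C: [4 vs 4, 1 vs 6, 1 vs 2] → B does not strictly dominate C (column X: 4 ≤ 4)
  C vs A: [4 vs 5, 6 vs 1, 2 vs 1] → C does not strictly dominate A (column X: 4 ≤ 5)
  C vs B: [4 vs 4, 6 vs 1, 2 vs 1] → C does not strictly dominate B (column X: 4 ≤ 4)
No single strategy strictly dominates all others → no strictly dominant strategy.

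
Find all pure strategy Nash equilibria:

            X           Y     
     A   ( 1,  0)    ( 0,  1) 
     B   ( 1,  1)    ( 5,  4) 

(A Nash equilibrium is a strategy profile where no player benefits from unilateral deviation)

Nash equilibrium: (B, Y)

Work:
Best responses:
  P1 vs X: payoffs [1, 1] → best response A/B (payoff 1)
  P1 vs Y: payoffs [0, 5] → best response B (payoff 5)
  P2 vs A: payoffs [0, 1] → best response Y (payoff 1)
  P2 vs B: payoffs [1, 4] → best response Y (payoff 4)
Mutual best responses: (B,Y) → Nash equilibria.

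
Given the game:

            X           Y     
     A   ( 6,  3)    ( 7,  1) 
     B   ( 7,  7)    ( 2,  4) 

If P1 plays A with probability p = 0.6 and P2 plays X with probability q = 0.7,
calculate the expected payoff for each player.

E[P1] = 5.98, E[P2] = 3.88

Work:
E[P1] = p·q·π₁(A,X) + p·(1-q)·π₁(A,Y) + (1-p)·q·π₁(B,X) + (1-p)·(1-q)·π₁(B,Y)
= 0.6·0.7·6 + 0.6·0.3·7 + 0.4·0.7·7 + 0.4·0.3·2
= 5.98

E[P2] = 3.88 (similar calculation)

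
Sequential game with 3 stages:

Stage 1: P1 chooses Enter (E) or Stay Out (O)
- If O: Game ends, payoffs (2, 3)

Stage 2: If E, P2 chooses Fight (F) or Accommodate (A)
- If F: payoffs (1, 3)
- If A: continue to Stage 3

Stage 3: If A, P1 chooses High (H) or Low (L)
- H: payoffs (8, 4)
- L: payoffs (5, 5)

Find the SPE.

SPE: (E, A, H); Outcome (8, 4)

Work:
Stage 3: P1 chooses H (8 vs 5)
Stage 2: P2: F->3, A->4 (anticipating H). Choose A
Stage 1: P1: O->2, E->8 (anticipating A, H). Choose E
SPE path: E -> A -> H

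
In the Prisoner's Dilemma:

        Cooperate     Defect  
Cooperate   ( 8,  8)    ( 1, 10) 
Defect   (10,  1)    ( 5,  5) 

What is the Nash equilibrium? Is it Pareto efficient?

(Defect, Defect) is NE; not Pareto efficient

Work:
Defect dominates Cooperate for both players:
If P2 cooperates: Defect (10) > Cooperate (8)
If P2 defects: Defect (5) > Cooperate (1)
NE: (Defect, Defect) with payoff (5, 5)
But (Cooperate, Cooperate) = (8, 8) Pareto dominates (5, 5)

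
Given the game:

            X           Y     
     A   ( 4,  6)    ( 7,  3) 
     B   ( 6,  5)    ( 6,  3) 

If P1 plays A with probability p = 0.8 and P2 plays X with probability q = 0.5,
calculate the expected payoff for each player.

E[P1] = 5.6, E[P2] = 4.4

Work:
E[P1] = p·q·π₁(A,X) + p·(1-q)·π₁(A,Y) + (1-p)·q·π₁(B,X) + (1-p)·(1-q)·π₁(B,Y)
= 0.8·0.5·4 + 0.8·0.5·7 + 0.2·0.5·6 + 0.2·0.5·6
= 5.6

E[P2] = 4.4 (similar calculation)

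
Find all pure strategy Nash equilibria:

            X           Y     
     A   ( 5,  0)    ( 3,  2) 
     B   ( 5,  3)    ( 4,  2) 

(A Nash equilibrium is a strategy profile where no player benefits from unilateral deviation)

Nash equilibrium: (B, X)

Work:
Best responses:
  P1 vs X: payoffs [5, 5] → best response A/B (payoff 5)
  P1 vs Y: payoffs [3, 4] → best response B (payoff 4)
  P2 vs A: payoffs [0, 2] → best response Y (payoff 2)
  P2 vs B: payoffs [3, 2] → best response X (payoff 3)
Mutual best responses: (B,X) → Nash equilibria.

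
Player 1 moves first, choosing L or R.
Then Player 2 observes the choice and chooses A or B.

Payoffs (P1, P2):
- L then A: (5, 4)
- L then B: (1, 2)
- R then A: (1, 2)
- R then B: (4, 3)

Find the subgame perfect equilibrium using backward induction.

P1 plays L, P2 plays A after L and B after R; Payoff (5, 4)

Work:
Backward induction:
After L: P2 chooses A → P1 gets 5
After R: P2 chooses B → P1 gets 4
P1 chooses L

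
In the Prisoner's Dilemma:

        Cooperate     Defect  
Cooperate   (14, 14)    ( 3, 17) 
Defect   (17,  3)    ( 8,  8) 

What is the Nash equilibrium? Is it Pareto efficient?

(Defect, Defect) is NE; not Pareto efficient

Work:
Defect dominates Cooperate for both players:
If P2 cooperates: Defect (17) > Cooperate (14)
If P2 defects: Defect (8) > Cooperate (3)
NE: (Defect, Defect) with payoff (8, 8)
But (Cooperate, Cooperate) = (14, 14) Pareto dominates (8, 8)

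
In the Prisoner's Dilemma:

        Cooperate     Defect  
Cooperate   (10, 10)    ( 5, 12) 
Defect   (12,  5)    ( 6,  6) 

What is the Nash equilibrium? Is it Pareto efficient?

(Defect, Defect) is NE; not Pareto efficient

Work:
Defect dominates Cooperate for both players:
If P2 cooperates: Defect (12) > Cooperate (10)
If P2 defects: Defect (6) > Cooperate (5)
NE: (Defect, Defect) with payoff (6, 6)
But (Cooperate, Cooperate) = (10, 10) Pareto dominates (6, 6)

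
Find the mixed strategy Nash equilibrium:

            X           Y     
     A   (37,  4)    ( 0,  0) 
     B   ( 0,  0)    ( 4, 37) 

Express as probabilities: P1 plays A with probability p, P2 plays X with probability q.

p = 0.9024, q = 0.0976

Work:
Find probabilities that make opponent indifferent:
P2 chooses q to make P1 indifferent between A and B
P1 chooses p to make P2 indifferent between X and Y
Mixed NE: P1 plays (A: 0.9024, B: 0.0976), P2 plays (X: 0.0976, Y: 0.9024)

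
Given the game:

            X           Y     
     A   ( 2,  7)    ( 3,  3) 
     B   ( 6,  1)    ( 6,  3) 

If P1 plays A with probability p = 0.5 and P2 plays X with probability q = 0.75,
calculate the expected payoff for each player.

E[P1] = 4.125, E[P2] = 3.75

Work:
E[P1] = p·q·π₁(A,X) + p·(1-q)·π₁(A,Y) + (1-p)·q·π₁(B,X) + (1-p)·(1-q)·π₁(B,Y)
= 0.5·0.75·2 + 0.5·0.25·3 + 0.5·0.75·6 + 0.5·0.25·6
= 4.125

E[P2] = 3.75 (similar calculation)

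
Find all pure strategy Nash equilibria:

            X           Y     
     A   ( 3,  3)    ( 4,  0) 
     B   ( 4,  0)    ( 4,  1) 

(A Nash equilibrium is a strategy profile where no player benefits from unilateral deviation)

Nash equilibrium: (B, Y)

Work:
Best responses:
  P1 vs X: payoffs [3, 4] → best response B (payoff 4)
  P1 vs Y: payoffs [4, 4] → best response A/B (payoff 4)
  P2 vs A: payoffs [3, 0] → best response X (payoff 3)
  P2 vs B: payoffs [0, 1] → best response Y (payoff 1)
Mutual best responses: (B,Y) → Nash equilibria.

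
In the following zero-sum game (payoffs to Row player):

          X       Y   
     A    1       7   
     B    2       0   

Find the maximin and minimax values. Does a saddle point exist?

Maximin = 1, Minimax = 2, Saddle: False

Work:
Row minimums: [1, 0] → maximin = 1
Column maximums: [2, 7] → minimax = 2
No saddle point (maximin ≠ minimax). Mixed strategy needed.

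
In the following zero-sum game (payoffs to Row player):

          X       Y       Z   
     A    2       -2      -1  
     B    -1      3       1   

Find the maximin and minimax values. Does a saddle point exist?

Maximin = -1, Minimax = 1, Saddle: False

Work:
Row minimums: [-2, -1] → maximin = -1
Column maximums: [2, 3, 1] → minimax = 1
No saddle point (maximin ≠ minimax). Mixed strategy needed.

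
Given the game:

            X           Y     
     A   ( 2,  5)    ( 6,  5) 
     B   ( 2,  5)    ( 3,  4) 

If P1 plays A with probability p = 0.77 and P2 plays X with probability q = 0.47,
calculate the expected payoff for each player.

E[P1] = 3.7543, E[P2] = 4.8781

Work:
E[P1] = p·q·π₁(A,X) + p·(1-q)·π₁(A,Y) + (1-p)·q·π₁(B,X) + (1-p)·(1-q)·π₁(B,Y)
= 0.77·0.47·2 + 0.77·0.53·6 + 0.23·0.47·2 + 0.23·0.53·3
= 3.7543

E[P2] = 4.8781 (similar calculation)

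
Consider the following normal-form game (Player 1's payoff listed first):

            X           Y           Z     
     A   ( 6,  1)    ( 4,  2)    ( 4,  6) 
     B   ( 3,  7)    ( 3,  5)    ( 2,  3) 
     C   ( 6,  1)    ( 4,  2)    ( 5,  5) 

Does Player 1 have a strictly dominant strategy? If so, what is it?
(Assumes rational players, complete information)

No strictly dominant strategy exists for Player 1

Work:
A strategy strictly dominates another if it gives a strictly higher payoff against every opponent action. Compare each pair of P1's strategies column-by-column:
  A vs B: [6 vs 3, 4 vs 3, 4 vs 2] → A strictly dominates B
  A vs C: [6 vs 6, 4 vs 4, 4 vs 5] → A does not strictly dominate C (column X: 6 ≤ 6)
  B vs A: [3 vs 6, 3 vs 4, 2 vs 4] → B does not strictly dominate A (column X: 3 ≤ 6)
  B vs C: [3 vs 6, 3 vs 4, 2 vs 5] → B does not strictly dominate C (column X: 3 ≤ 6)
  C vs A: [6 vs 6, 4 vs 4, 5 vs 4] → C does not strictly dominate A (column X: 6 ≤ 6)
  C vs B: [6 vs 3, 4 vs 3, 5 vs 2] → C strictly dominates B
No single strategy strictly dominates all others → no strictly dominant strategy.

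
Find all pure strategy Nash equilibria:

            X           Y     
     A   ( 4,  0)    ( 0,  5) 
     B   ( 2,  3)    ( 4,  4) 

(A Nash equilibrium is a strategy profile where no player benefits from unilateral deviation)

Nash equilibrium: (B, Y)

Work:
Best responses:
  P1 vs X: payoffs [4, 2] → best response A (payoff 4)
  P1 vs Y: payoffs [0, 4] → best response B (payoff 4)
  P2 vs A: payoffs [0, 5] → best response Y (payoff 5)
  P2 vs B: payoffs [3, 4] → best response Y (payoff 4)
Mutual best responses: (B,Y) → Nash equilibria.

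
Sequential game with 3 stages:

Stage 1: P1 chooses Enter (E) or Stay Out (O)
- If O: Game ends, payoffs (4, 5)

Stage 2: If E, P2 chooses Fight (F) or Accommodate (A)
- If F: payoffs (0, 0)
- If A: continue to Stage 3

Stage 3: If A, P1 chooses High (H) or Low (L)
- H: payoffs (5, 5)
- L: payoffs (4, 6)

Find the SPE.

SPE: (E, A, H); Outcome (5, 5)

Work:
Stage 3: P1 chooses H (5 vs 4)
Stage 2: P2: F->0, A->5 (anticipating H). Choose A
Stage 1: P1: O->4, E->5 (anticipating A, H). Choose E
SPE path: E -> A -> H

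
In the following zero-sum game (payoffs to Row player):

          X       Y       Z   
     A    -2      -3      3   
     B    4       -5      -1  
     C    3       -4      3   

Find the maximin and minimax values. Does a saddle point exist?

Maximin = -3, Minimax = -3, Saddle: True

Work:
Row minimums: [-3, -5, -4] → maximin = -3
Column maximums: [4, -3, 3] → minimax = -3
Saddle point exists! Game value = -3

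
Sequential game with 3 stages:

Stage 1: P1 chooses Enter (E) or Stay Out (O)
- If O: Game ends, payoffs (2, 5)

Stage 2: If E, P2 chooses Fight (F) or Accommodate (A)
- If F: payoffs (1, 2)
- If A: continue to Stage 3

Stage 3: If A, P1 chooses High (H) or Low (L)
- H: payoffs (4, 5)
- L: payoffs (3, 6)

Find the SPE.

SPE: (E, A, H); Outcome (4, 5)

Work:
Stage 3: P1 chooses H (4 vs 3)
Stage 2: P2: F->2, A->5 (anticipating H). Choose A
Stage 1: P1: O->2, E->4 (anticipating A, H). Choose E
SPE path: E -> A -> H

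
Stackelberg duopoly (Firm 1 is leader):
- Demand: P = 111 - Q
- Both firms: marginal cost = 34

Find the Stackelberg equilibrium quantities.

q₁* (leader) = 38.5, q₂* (follower) = 19.25

Work:
Follower's reaction: q₂ = (a - c - q₁)/2
Leader substitutes: π₁ = q₁·(a - q₁ - (a-c-q₁)/2 - c)
FOC: q₁* = (111 - 34)/2 = 38.50
Then: q₂* = (111 - 34 - 38.5)/2 = 19.25
Leader has first-mover advantage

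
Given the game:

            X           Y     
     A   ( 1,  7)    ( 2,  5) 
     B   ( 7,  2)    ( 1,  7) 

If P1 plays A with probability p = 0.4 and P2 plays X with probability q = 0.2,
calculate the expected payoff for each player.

E[P1] = 2.04, E[P2] = 5.76

Work:
E[P1] = p·q·π₁(A,X) + p·(1-q)·π₁(A,Y) + (1-p)·q·π₁(B,X) + (1-p)·(1-q)·π₁(B,Y)
= 0.4·0.2·1 + 0.4·0.8·2 + 0.6·0.2·7 + 0.6·0.8·1
= 2.04

E[P2] = 5.76 (similar calculation)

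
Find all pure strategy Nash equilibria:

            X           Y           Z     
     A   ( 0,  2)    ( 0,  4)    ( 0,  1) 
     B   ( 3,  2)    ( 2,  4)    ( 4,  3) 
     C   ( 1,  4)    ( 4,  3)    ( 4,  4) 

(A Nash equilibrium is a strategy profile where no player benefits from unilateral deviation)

Nash equilibrium: (C, Z)

Work:
Best responses:
  P1 vs X: payoffs [0, 3, 1] → best response B (payoff 3)
  P1 vs Y: payoffs [0, 2, 4] → best response C (payoff 4)
  P1 vs Z: payoffs [0, 4, 4] → best response B/C (payoff 4)
  P2 vs A: payoffs [2, 4, 1] → best response Y (payoff 4)
  P2 vs B: payoffs [2, 4, 3] → best response Y (payoff 4)
  P2 vs C: payoffs [4, 3, 4] → best response X/Z (payoff 4)
Mutual best responses: (C,Z) → Nash equilibria.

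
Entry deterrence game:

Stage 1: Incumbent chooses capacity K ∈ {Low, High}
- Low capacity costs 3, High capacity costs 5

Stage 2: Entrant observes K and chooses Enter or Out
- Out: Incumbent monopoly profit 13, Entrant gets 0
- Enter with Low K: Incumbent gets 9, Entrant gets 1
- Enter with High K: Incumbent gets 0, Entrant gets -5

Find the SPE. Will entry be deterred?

SPE: (High, Enter|Low, Out|High); Entry deterred. Incumbent net profit = 8

Work:
After Low K: Entrant enters (1 > 0)
After High K: Entrant stays out (-5 < 0)
Incumbent: Low → 9−3=6, High → 13−5=8
Incumbent chooses High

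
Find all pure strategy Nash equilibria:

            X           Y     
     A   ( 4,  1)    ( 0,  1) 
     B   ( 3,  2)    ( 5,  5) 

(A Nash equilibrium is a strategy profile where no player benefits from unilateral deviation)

Nash equilibrium: (A, X), (B, Y)

Work:
Best responses:
  P1 vs X: payoffs [4, 3] → best response A (payoff 4)
  P1 vs Y: payoffs [0, 5] → best response B (payoff 5)
  P2 vs A: payoffs [1, 1] → best response X/Y (payoff 1)
  P2 vs B: payoffs [2, 5] → best response Y (payoff 5)
Mutual best responses: (A,X), (B,Y) → Nash equilibria.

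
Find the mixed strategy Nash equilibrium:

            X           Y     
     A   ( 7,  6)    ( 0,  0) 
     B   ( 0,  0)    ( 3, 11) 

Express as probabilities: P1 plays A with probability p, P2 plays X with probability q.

p = 0.6471, q = 0.3

Work:
Find probabilities that make opponent indifferent:
P2 chooses q to make P1 indifferent between A and B
P1 chooses p to make P2 indifferent between X and Y
Mixed NE: P1 plays (A: 0.6471, B: 0.3529), P2 plays (X: 0.3, Y: 0.7)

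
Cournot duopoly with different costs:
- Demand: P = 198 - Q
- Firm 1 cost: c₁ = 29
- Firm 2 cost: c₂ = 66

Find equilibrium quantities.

q₁* = 68.67, q₂* = 31.67

Work:
Reaction: q₁ = (198 - 29 - q₂)/2
Reaction: q₂ = (198 - 66 - q₁)/2
Solve simultaneously:
q₁* = (198 - 2×29 + 66)/3 = 68.67
q₂* = (198 - 2×66 + 29)/3 = 31.67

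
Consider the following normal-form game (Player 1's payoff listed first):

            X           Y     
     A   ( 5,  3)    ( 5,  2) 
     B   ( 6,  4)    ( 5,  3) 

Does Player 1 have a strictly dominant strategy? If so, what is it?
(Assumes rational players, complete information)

No strictly dominant strategy exists for Player 1

Work:
A strategy strictly dominates another if it gives a strictly higher payoff against every opponent action. Compare each pair of P1's strategies column-by-column:
  A vs B: [5 vs 6, 5 vs 5] → A does not strictly dominate B (column X: 5 ≤ 6)
  B vs A: [6 vs 5, 5 vs 5] → B does not strictly dominate A (column Y: 5 ≤ 5)
No single strategy strictly dominates all others → no strictly dominant strategy.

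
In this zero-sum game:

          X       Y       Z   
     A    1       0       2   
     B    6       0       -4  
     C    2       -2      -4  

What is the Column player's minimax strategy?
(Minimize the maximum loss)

Column should play Y, value = 0

Work:
Column player minimizes Row's maximum payoff:
Column X: max payoff to Row = 6
Column Y: max payoff to Row = 0
Column Z: max payoff to Row = 2
Minimum is 0, achieved by column Y.
Minimax strategy: Y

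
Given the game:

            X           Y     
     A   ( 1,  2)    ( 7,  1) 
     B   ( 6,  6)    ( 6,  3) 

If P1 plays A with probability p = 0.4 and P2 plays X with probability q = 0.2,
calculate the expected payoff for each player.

E[P1] = 5.92, E[P2] = 2.64

Work:
E[P1] = p·q·π₁(A,X) + p·(1-q)·π₁(A,Y) + (1-p)·q·π₁(B,X) + (1-p)·(1-q)·π₁(B,Y)
= 0.4·0.2·1 + 0.4·0.8·7 + 0.6·0.2·6 + 0.6·0.8·6
= 5.92

E[P2] = 2.64 (similar calculation)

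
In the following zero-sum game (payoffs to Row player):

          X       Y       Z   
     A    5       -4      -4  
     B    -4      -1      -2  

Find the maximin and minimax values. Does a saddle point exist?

Maximin = -4, Minimax = -2, Saddle: False

Work:
Row minimums: [-4, -4] → maximin = -4
Column maximums: [5, -1, -2] → minimax = -2
No saddle point (maximin ≠ minimax). Mixed strategy needed.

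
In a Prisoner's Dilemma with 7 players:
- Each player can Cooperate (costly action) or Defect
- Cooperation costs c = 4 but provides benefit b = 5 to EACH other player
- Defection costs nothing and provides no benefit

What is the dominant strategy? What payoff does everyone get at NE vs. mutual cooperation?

Dominant: Defect; NE payoff = 0; Coop payoff = 26

Work:
Defect dominates (saves cost c = 4, benefit to others is external)
NE: All defect → everyone gets 0
If all cooperate: each receives (6)×5 - 4 = 26
Social dilemma: 26 > 0 but NE gives 0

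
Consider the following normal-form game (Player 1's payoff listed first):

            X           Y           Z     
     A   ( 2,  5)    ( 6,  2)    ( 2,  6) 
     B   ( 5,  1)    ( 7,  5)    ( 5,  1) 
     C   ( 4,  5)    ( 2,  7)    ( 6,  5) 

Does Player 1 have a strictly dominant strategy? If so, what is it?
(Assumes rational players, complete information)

No strictly dominant strategy exists for Player 1

Work:
A strategy strictly dominates another if it gives a strictly higher payoff against every opponent action. Compare each pair of P1's strategies column-by-column:
  A vs B: [2 vs 5, 6 vs 7, 2 vs 5] → A does not strictly dominate B (column X: 2 ≤ 5)
  A vs C: [2 vs 4, 6 vs 2, 2 vs 6] → A does not strictly dominate C (column X: 2 ≤ 4)
  B vs A: [5 vs 2, 7 vs 6, 5 vs 2] → B strictly dominates A
  B vs C: [5 vs 4, 7 vs 2, 5 vs 6] → B does not strictly dominate C (column Z: 5 ≤ 6)
  C vs A: [4 vs 2, 2 vs 6, 6 vs 2] → C does not strictly dominate A (column Y: 2 ≤ 6)
  C vs B: [4 vs 5, 2 vs 7, 6 vs 5] → C does not strictly dominate B (column X: 4 ≤ 5)
No single strategy strictly dominates all others → no strictly dominant strategy.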